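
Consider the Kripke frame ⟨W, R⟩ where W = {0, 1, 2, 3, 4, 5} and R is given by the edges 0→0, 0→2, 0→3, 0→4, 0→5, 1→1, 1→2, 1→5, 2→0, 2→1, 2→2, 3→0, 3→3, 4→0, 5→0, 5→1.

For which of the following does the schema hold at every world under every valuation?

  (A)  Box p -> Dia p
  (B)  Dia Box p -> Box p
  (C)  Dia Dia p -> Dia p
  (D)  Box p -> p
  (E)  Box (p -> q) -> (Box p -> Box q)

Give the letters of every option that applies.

A, E

R is not reflexive: not 4 R 4.
R is not transitive: 0 R 2 and 2 R 1 but not 0 R 1.
R is not euclidean: 0 R 2 and 0 R 3 but not 2 R 3.
R is serial: every world has an R-successor.
(A) Box p -> Dia p is axiom D, which corresponds to seriality. R is serial — valid.
(B) Dia Box p -> Box p is the dual of axiom 5, which corresponds to the euclidean property. R is not euclidean — not valid.
(C) Dia Dia p -> Dia p is the dual of axiom 4, which corresponds to transitivity. R is not transitive — not valid.
(D) Box p -> p is axiom T, which corresponds to reflexivity. R is not reflexive — not valid.
(E) Box (p -> q) -> (Box p -> Box q) is the K axiom; it holds on all frames — valid.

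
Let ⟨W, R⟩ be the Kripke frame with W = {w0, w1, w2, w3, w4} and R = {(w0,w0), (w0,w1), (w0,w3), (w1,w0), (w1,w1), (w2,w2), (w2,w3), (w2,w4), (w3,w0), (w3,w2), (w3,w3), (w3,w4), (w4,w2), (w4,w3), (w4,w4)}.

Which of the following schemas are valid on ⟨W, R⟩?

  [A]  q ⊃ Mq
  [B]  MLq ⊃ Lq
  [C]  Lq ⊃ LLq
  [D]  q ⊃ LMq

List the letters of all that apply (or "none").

A, D

R is reflexive: each world relates to itself.
R is symmetric: every R-edge is matched by its reverse.
R is not transitive: w0 R w3 and w3 R w2 but not w0 R w2.
R is not euclidean: w0 R w1 and w0 R w3 but not w1 R w3.
(A) the dual of axiom T: valid iff R is reflexive. R is reflexive — valid.
(B) the dual of axiom 5: valid iff R is euclidean. R is not euclidean — not valid.
(C) Lq ⊃ LLq (axiom 4) characterises the transitive frames. R is not transitive — not valid.
(D) q ⊃ LMq is axiom B; it is valid on a frame exactly when R is symmetric. R is symmetric, so valid.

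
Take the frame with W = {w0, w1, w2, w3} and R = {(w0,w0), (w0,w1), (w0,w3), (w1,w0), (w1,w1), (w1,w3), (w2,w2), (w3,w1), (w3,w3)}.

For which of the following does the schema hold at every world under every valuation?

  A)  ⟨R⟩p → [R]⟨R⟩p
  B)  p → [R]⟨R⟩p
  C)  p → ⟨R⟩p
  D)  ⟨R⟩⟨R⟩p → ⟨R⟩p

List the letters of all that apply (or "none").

C

R is reflexive: each world relates to itself.
R is not symmetric: w0 R w3 but not w3 R w0.
R is not transitive: w3 R w1 and w1 R w0 but not w3 R w0.
R is not euclidean: w0 R w3 and w0 R w0 but not w3 R w0.
(A) axiom 5: valid iff R is euclidean. R is not euclidean — not valid.
(B) p → [R]⟨R⟩p is axiom B, which corresponds to symmetry. R is not symmetric — not valid.
(C) p → ⟨R⟩p is the dual of axiom T, which corresponds to reflexivity. R is reflexive — valid.
(D) ⟨R⟩⟨R⟩p → ⟨R⟩p is the dual of axiom 4, which corresponds to transitivity. R is not transitive — not valid.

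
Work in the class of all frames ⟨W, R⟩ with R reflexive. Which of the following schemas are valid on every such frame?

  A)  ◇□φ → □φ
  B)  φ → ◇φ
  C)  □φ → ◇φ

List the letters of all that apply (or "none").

A reflexive relation is serial.
(A) ◇□φ → □φ (the dual of axiom 5) characterises the euclidean frames. Such an R need not be euclidean — not valid.
(B) φ → ◇φ is the dual of axiom T, which corresponds to reflexivity. Every such R is reflexive — valid.
(C) □φ → ◇φ is axiom D; it is valid on a frame exactly when R is serial. Every such R is serial, so valid.

B, C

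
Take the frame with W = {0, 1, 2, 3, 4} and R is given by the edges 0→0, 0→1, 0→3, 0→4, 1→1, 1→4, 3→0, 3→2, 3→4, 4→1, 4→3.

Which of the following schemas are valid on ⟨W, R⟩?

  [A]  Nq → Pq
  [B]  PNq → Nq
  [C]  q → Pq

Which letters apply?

none

R is not reflexive: not 2 R 2.
R is not euclidean: 0 R 1 and 0 R 0 but not 1 R 0.
R is not serial: 2 has no R-successor.
(A) axiom D: valid iff R is serial. R is not serial — not valid.
(B) the dual of axiom 5: valid iff R is euclidean. R is not euclidean — not valid.
(C) the dual of axiom T: valid iff R is reflexive. R is not reflexive — not valid.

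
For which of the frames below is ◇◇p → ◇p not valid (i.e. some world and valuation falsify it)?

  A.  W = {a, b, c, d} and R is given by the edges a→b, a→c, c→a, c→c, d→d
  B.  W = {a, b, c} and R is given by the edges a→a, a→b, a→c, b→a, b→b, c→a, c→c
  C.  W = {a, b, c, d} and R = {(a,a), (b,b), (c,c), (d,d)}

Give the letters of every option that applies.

The schema ◇◇p → ◇p is the dual of axiom 4; it is valid on a frame iff R is transitive.
(A) R is not transitive (a R c and c R a but not a R a), so the schema fails here.
(B) R is not transitive (b R a and a R c but not b R c), so the schema fails here.
(C) R is transitive (R is closed under composition), so the schema is valid here.

A, B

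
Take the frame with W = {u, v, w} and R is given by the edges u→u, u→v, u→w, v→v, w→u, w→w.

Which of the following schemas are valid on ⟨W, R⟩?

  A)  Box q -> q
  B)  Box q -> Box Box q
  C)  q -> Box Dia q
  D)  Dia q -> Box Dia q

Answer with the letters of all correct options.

A

R is reflexive: each world relates to itself.
R is not symmetric: u R v but not v R u.
R is not transitive: w R u and u R v but not w R v.
R is not euclidean: u R v and u R u but not v R u.
(A) Box q -> q (axiom T) characterises the reflexive frames. R is reflexive — valid.
(B) Box q -> Box Box q (axiom 4) characterises the transitive frames. R is not transitive — not valid.
(C) q -> Box Dia q is axiom B; it is valid on a frame exactly when R is symmetric. R is not symmetric, so not valid.
(D) Dia q -> Box Dia q is axiom 5; it is valid on a frame exactly when R is euclidean. R is not euclidean, so not valid.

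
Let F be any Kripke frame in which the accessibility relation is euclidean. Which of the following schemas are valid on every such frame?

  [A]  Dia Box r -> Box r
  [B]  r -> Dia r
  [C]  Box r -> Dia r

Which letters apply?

A

(A) Dia Box r -> Box r (the dual of axiom 5) characterises the euclidean frames. Every such R is euclidean — valid.
(B) r -> Dia r (the dual of axiom T) characterises the reflexive frames. Such an R need not be reflexive — not valid.
(C) Box r -> Dia r is axiom D; it is valid on a frame exactly when R is serial. Such an R need not be serial, so not valid.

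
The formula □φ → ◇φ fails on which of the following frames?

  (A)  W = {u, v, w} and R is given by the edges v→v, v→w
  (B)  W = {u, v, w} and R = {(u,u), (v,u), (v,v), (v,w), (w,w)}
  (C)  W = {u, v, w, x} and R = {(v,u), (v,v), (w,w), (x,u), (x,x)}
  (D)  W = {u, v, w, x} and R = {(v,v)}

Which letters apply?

A, C, D

The schema □φ → ◇φ is axiom D; it is valid on a frame iff R is serial.
(A) R is not serial (u has no R-successor), so the schema fails here.
(B) R is serial (every world has an R-successor), so the schema is valid here.
(C) R is not serial (u has no R-successor), so the schema fails here.
(D) R is not serial (u has no R-successor), so the schema fails here.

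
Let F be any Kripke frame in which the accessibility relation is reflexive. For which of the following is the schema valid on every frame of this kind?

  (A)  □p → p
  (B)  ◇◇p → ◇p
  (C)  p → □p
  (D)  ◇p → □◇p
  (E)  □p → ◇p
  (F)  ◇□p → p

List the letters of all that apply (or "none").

A, E

A reflexive relation is serial.
(A) □p → p is axiom T; it is valid on a frame exactly when R is reflexive. Every such R is reflexive, so valid.
(B) the dual of axiom 4: valid iff R is transitive. Such an R need not be transitive — not valid.
(C) p → □p is equivalent to ◇p→p; it holds exactly when R ⊆ identity. Such an R need not be a subset of the identity — not valid.
(D) ◇p → □◇p (axiom 5) characterises the euclidean frames. Such an R need not be euclidean — not valid.
(E) □p → ◇p (axiom D) characterises the serial frames. Every such R is serial — valid.
(F) the dual of axiom B: valid iff R is symmetric. Such an R need not be symmetric — not valid.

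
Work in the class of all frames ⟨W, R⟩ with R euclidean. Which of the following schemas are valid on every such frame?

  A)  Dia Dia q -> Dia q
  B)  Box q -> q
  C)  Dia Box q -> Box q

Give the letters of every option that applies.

C

(A) Dia Dia q -> Dia q is the dual of axiom 4; it is valid on a frame exactly when R is transitive. Such an R need not be transitive, so not valid.
(B) Box q -> q is axiom T; it is valid on a frame exactly when R is reflexive. Such an R need not be reflexive, so not valid.
(C) Dia Box q -> Box q is the dual of axiom 5, which corresponds to the euclidean property. Every such R is euclidean — valid.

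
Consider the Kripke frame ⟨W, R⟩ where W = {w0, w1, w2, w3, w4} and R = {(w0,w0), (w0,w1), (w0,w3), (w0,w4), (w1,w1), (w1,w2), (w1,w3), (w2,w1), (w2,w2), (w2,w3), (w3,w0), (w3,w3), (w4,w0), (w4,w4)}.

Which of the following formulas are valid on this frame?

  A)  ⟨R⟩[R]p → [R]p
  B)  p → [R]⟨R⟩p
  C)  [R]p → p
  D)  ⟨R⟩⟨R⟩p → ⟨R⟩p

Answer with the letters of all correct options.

C

R is reflexive: each world relates to itself.
R is not symmetric: w0 R w1 but not w1 R w0.
R is not transitive: w0 R w1 and w1 R w2 but not w0 R w2.
R is not euclidean: w0 R w1 and w0 R w0 but not w1 R w0.
(A) ⟨R⟩[R]p → [R]p is the dual of axiom 5, which corresponds to the euclidean property. R is not euclidean — not valid.
(B) axiom B: valid iff R is symmetric. R is not symmetric — not valid.
(C) [R]p → p is axiom T, which corresponds to reflexivity. R is reflexive — valid.
(D) ⟨R⟩⟨R⟩p → ⟨R⟩p is the dual of axiom 4, which corresponds to transitivity. R is not transitive — not valid.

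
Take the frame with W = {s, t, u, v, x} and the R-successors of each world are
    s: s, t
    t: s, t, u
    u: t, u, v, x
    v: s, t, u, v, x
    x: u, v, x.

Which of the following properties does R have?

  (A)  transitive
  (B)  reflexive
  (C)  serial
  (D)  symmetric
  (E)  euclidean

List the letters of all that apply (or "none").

(A) not transitive: s R t and t R u but not s R u.
(B) reflexive: each world relates to itself.
(C) serial: every world has an R-successor.
(D) not symmetric: v R s but not s R v.
(E) not euclidean: t R s and t R u but not s R u.

B, C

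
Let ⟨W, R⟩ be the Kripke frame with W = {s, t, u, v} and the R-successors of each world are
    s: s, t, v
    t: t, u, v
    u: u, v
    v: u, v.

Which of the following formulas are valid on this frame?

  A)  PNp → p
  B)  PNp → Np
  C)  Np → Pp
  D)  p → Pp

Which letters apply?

R is reflexive: each world relates to itself.
R is not symmetric: s R t but not t R s.
R is not euclidean: s R t and s R s but not t R s.
R is serial: every world has an R-successor.
(A) the dual of axiom B: valid iff R is symmetric. R is not symmetric — not valid.
(B) PNp → Np is the dual of axiom 5, which corresponds to the euclidean property. R is not euclidean — not valid.
(C) axiom D: valid iff R is serial. R is serial — valid.
(D) p → Pp (the dual of axiom T) characterises the reflexive frames. R is reflexive — valid.

C, D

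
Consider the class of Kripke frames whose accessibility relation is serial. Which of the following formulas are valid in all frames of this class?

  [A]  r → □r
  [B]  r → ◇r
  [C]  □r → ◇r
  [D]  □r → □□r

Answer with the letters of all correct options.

(A) r → □r (equivalent to ◇p→p) corresponds to R being a subset of the identity. Such an R need not be a subset of the identity, so not valid.
(B) r → ◇r (the dual of axiom T) characterises the reflexive frames. Such an R need not be reflexive — not valid.
(C) axiom D: valid iff R is serial. Every such R is serial — valid.
(D) □r → □□r (axiom 4) characterises the transitive frames. Such an R need not be transitive — not valid.

C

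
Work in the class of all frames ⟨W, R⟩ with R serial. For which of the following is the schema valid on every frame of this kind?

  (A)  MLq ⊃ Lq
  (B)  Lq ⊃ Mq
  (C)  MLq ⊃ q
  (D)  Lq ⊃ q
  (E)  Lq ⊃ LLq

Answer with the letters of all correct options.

B

(A) MLq ⊃ Lq (the dual of axiom 5) characterises the euclidean frames. Such an R need not be euclidean — not valid.
(B) axiom D: valid iff R is serial. Every such R is serial — valid.
(C) the dual of axiom B: valid iff R is symmetric. Such an R need not be symmetric — not valid.
(D) Lq ⊃ q is axiom T; it is valid on a frame exactly when R is reflexive. Such an R need not be reflexive, so not valid.
(E) Lq ⊃ LLq (axiom 4) characterises the transitive frames. Such an R need not be transitive — not valid.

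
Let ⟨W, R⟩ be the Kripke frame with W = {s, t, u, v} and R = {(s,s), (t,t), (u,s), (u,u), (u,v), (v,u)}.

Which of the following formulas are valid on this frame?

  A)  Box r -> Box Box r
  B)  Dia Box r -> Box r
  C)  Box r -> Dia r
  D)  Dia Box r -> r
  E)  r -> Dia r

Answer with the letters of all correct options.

R is not reflexive: not v R v.
R is not symmetric: u R s but not s R u.
R is not transitive: v R u and u R s but not v R s.
R is not euclidean: u R s and u R u but not s R u.
R is serial: every world has an R-successor.
(A) Box r -> Box Box r is axiom 4, which corresponds to transitivity. R is not transitive — not valid.
(B) Dia Box r -> Box r (the dual of axiom 5) characterises the euclidean frames. R is not euclidean — not valid.
(C) Box r -> Dia r is axiom D, which corresponds to seriality. R is serial — valid.
(D) the dual of axiom B: valid iff R is symmetric. R is not symmetric — not valid.
(E) the dual of axiom T: valid iff R is reflexive. R is not reflexive — not valid.

C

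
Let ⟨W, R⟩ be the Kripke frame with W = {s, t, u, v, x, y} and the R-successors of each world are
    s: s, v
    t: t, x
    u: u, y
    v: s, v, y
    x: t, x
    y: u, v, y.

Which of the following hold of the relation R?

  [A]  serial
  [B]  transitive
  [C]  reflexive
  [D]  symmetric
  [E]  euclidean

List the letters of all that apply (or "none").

A, C, D

(A) serial: every world has an R-successor.
(B) not transitive: s R v and v R y but not s R y.
(C) reflexive: each world relates to itself.
(D) symmetric: every R-edge is matched by its reverse.
(E) not euclidean: v R s and v R y but not s R y.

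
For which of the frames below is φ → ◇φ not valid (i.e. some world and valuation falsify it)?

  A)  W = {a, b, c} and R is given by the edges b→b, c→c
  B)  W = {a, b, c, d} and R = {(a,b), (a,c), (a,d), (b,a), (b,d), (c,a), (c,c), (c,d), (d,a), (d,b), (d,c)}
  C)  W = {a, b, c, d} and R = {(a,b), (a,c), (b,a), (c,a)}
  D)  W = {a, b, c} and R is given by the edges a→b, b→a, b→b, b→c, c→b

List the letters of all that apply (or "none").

A, B, C, D

The schema φ → ◇φ is the dual of axiom T; it is valid on a frame iff R is reflexive.
(A) R is not reflexive (not a R a), so the schema fails here.
(B) R is not reflexive (not a R a), so the schema fails here.
(C) R is not reflexive (not a R a), so the schema fails here.
(D) R is not reflexive (not a R a), so the schema fails here.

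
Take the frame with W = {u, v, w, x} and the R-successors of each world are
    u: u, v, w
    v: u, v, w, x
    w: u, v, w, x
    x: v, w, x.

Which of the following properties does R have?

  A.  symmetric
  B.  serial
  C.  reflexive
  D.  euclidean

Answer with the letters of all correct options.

(A) symmetric: every R-edge is matched by its reverse.
(B) serial: every world has an R-successor.
(C) reflexive: each world relates to itself.
(D) not euclidean: v R u and v R x but not u R x.

A, B, C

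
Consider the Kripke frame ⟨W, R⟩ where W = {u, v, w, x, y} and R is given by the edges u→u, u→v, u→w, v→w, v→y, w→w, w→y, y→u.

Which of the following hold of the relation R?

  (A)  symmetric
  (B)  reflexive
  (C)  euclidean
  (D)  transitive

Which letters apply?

(A) not symmetric: u R v but not v R u.
(B) not reflexive: not v R v.
(C) not euclidean: u R v and u R u but not v R u.
(D) not transitive: u R v and v R y but not u R y.

none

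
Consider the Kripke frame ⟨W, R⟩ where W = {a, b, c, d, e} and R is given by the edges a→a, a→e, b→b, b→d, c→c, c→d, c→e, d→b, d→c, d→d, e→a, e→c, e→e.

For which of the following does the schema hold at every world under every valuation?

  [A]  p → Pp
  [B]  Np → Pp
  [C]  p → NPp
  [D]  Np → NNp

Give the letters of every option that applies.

A, B, C

R is reflexive: each world relates to itself.
R is symmetric: every R-edge is matched by its reverse.
R is not transitive: a R e and e R c but not a R c.
R is serial: every world has an R-successor.
(A) the dual of axiom T: valid iff R is reflexive. R is reflexive — valid.
(B) Np → Pp is axiom D; it is valid on a frame exactly when R is serial. R is serial, so valid.
(C) p → NPp is axiom B; it is valid on a frame exactly when R is symmetric. R is symmetric, so valid.
(D) Np → NNp is axiom 4; it is valid on a frame exactly when R is transitive. R is not transitive, so not valid.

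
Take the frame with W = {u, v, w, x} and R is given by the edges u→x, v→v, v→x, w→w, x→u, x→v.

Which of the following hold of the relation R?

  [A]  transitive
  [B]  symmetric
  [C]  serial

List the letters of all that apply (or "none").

B, C

(A) not transitive: u R x and x R u but not u R u.
(B) symmetric: every R-edge is matched by its reverse.
(C) serial: every world has an R-successor.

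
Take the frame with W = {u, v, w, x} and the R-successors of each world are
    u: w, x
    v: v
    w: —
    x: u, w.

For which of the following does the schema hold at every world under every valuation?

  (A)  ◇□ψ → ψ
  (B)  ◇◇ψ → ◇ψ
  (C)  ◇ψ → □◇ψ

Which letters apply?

R is not symmetric: u R w but not w R u.
R is not transitive: u R x and x R u but not u R u.
R is not euclidean: u R w and u R x but not w R x.
(A) ◇□ψ → ψ is the dual of axiom B; it is valid on a frame exactly when R is symmetric. R is not symmetric, so not valid.
(B) ◇◇ψ → ◇ψ is the dual of axiom 4, which corresponds to transitivity. R is not transitive — not valid.
(C) ◇ψ → □◇ψ is axiom 5; it is valid on a frame exactly when R is euclidean. R is not euclidean, so not valid.

none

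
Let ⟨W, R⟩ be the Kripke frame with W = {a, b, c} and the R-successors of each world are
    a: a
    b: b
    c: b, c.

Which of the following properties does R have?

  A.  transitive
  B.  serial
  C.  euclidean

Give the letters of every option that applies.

A, B

(A) transitive: R is closed under composition.
(B) serial: every world has an R-successor.
(C) not euclidean: c R b and c R c but not b R c.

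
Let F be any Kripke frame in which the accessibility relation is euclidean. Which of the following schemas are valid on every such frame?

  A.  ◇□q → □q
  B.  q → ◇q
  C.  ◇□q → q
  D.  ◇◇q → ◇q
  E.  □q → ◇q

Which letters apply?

(A) ◇□q → □q is the dual of axiom 5, which corresponds to the euclidean property. Every such R is euclidean — valid.
(B) q → ◇q (the dual of axiom T) characterises the reflexive frames. Such an R need not be reflexive — not valid.
(C) ◇□q → q is the dual of axiom B; it is valid on a frame exactly when R is symmetric. Such an R need not be symmetric, so not valid.
(D) the dual of axiom 4: valid iff R is transitive. Such an R need not be transitive — not valid.
(E) □q → ◇q (axiom D) characterises the serial frames. Such an R need not be serial — not valid.

A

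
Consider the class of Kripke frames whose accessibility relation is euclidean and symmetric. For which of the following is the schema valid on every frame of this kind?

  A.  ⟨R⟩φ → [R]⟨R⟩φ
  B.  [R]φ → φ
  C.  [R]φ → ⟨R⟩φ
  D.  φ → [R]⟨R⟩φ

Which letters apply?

A, D

A symmetric euclidean relation is transitive (uRv and vRw give vRu by symmetry, then uRw by the euclidean condition, applied at v).
(A) ⟨R⟩φ → [R]⟨R⟩φ is axiom 5; it is valid on a frame exactly when R is euclidean. Every such R is euclidean, so valid.
(B) axiom T: valid iff R is reflexive. Such an R need not be reflexive — not valid.
(C) [R]φ → ⟨R⟩φ (axiom D) characterises the serial frames. Such an R need not be serial — not valid.
(D) φ → [R]⟨R⟩φ is axiom B; it is valid on a frame exactly when R is symmetric. Every such R is symmetric, so valid.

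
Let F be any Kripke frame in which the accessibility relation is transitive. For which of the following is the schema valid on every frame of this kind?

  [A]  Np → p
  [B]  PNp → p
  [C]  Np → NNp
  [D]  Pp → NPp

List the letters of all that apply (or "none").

C

(A) Np → p is axiom T; it is valid on a frame exactly when R is reflexive. Such an R need not be reflexive, so not valid.
(B) PNp → p (the dual of axiom B) characterises the symmetric frames. Such an R need not be symmetric — not valid.
(C) Np → NNp is axiom 4, which corresponds to transitivity. Every such R is transitive — valid.
(D) Pp → NPp is axiom 5; it is valid on a frame exactly when R is euclidean. Such an R need not be euclidean, so not valid.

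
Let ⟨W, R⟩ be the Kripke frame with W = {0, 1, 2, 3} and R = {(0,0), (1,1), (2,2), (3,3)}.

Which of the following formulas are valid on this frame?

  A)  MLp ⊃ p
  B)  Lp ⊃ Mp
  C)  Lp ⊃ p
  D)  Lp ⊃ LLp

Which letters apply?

A, B, C, D

R is reflexive: each world relates to itself.
R is symmetric: every R-edge is matched by its reverse.
R is transitive: R is closed under composition.
R is serial: every world has an R-successor.
(A) MLp ⊃ p (the dual of axiom B) characterises the symmetric frames. R is symmetric — valid.
(B) Lp ⊃ Mp is axiom D, which corresponds to seriality. R is serial — valid.
(C) Lp ⊃ p is axiom T, which corresponds to reflexivity. R is reflexive — valid.
(D) Lp ⊃ LLp (axiom 4) characterises the transitive frames. R is transitive — valid.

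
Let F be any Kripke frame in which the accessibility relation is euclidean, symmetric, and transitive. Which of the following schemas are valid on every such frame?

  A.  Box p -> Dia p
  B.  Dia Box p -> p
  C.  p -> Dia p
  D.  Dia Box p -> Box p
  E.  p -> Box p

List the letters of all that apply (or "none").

B, D

(A) Box p -> Dia p (axiom D) characterises the serial frames. Such an R need not be serial — not valid.
(B) the dual of axiom B: valid iff R is symmetric. Every such R is symmetric — valid.
(C) p -> Dia p is the dual of axiom T, which corresponds to reflexivity. Such an R need not be reflexive — not valid.
(D) the dual of axiom 5: valid iff R is euclidean. Every such R is euclidean — valid.
(E) p -> Box p is equivalent to ◇p→p; it holds exactly when R ⊆ identity. Such an R need not be a subset of the identity — not valid.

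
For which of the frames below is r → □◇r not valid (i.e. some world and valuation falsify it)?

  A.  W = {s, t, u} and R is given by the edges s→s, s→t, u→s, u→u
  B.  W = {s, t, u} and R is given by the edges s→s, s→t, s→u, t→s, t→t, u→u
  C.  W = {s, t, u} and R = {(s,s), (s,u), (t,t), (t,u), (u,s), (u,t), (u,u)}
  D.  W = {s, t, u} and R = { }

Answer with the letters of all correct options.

A, B

The schema r → □◇r is axiom B; it is valid on a frame iff R is symmetric.
(A) R is not symmetric (s R t but not t R s), so the schema fails here.
(B) R is not symmetric (s R u but not u R s), so the schema fails here.
(C) R is symmetric (every R-edge is matched by its reverse), so the schema is valid here.
(D) R is symmetric (every R-edge is matched by its reverse), so the schema is valid here.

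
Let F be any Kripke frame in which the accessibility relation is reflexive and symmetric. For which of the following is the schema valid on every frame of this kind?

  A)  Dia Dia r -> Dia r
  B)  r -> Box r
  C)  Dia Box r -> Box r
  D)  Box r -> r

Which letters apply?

Reflexive relations are serial.
(A) Dia Dia r -> Dia r is the dual of axiom 4; it is valid on a frame exactly when R is transitive. Such an R need not be transitive, so not valid.
(B) r -> Box r is valid only on frames where every R-edge is a self-loop. Such an R need not be a subset of the identity — not valid.
(C) Dia Box r -> Box r is the dual of axiom 5, which corresponds to the euclidean property. Such an R need not be euclidean — not valid.
(D) Box r -> r is axiom T, which corresponds to reflexivity. Every such R is reflexive — valid.

D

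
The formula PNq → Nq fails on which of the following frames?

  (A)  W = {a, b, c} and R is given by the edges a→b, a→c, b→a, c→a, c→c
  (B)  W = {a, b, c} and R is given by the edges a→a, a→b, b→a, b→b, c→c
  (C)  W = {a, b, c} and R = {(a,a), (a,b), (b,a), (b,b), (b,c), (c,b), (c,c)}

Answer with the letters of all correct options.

The schema PNq → Nq is the dual of axiom 5; it is valid on a frame iff R is euclidean.
(A) R is not euclidean (a R b and a R c but not b R c), so the schema fails here.
(B) R is euclidean (any two R-successors of the same world are R-related), so the schema is valid here.
(C) R is not euclidean (b R a and b R c but not a R c), so the schema fails here.

A, C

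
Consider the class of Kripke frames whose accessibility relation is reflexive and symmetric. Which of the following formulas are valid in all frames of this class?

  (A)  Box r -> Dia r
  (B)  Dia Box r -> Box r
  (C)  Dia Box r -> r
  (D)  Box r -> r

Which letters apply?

Reflexive relations are serial.
(A) axiom D: valid iff R is serial. Every such R is serial — valid.
(B) Dia Box r -> Box r (the dual of axiom 5) characterises the euclidean frames. Such an R need not be euclidean — not valid.
(C) the dual of axiom B: valid iff R is symmetric. Every such R is symmetric — valid.
(D) Box r -> r is axiom T; it is valid on a frame exactly when R is reflexive. Every such R is reflexive, so valid.

A, C, D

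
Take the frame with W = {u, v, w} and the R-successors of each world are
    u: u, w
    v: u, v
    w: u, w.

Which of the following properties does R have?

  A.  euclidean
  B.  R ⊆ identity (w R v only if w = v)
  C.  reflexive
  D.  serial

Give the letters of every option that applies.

C, D

(A) not euclidean: v R u and v R v but not u R v.
(B) not ⊆ identity: u R w with u ≠ w.
(C) reflexive: each world relates to itself.
(D) serial: every world has an R-successor.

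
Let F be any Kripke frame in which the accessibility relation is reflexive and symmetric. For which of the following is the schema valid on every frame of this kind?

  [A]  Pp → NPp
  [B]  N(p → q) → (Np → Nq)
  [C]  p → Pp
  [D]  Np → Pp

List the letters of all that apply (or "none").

B, C, D

Reflexive relations are serial.
(A) axiom 5: valid iff R is euclidean. Such an R need not be euclidean — not valid.
(B) N(p → q) → (Np → Nq) is axiom K, valid on every Kripke frame — valid.
(C) p → Pp is the dual of axiom T, which corresponds to reflexivity. Every such R is reflexive — valid.
(D) Np → Pp is axiom D, which corresponds to seriality. Every such R is serial — valid.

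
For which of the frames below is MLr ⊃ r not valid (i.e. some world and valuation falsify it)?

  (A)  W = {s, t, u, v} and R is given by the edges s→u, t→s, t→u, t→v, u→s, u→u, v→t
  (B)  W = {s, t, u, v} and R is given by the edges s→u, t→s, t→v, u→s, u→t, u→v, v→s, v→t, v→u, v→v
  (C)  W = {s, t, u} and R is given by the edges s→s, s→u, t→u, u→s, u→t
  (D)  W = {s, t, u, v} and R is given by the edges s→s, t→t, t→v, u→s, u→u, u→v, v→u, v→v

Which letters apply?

The schema MLr ⊃ r is the dual of axiom B; it is valid on a frame iff R is symmetric.
(A) R is not symmetric (t R s but not s R t), so the schema fails here.
(B) R is not symmetric (t R s but not s R t), so the schema fails here.
(C) R is symmetric (every R-edge is matched by its reverse), so the schema is valid here.
(D) R is not symmetric (t R v but not v R t), so the schema fails here.

A, B, D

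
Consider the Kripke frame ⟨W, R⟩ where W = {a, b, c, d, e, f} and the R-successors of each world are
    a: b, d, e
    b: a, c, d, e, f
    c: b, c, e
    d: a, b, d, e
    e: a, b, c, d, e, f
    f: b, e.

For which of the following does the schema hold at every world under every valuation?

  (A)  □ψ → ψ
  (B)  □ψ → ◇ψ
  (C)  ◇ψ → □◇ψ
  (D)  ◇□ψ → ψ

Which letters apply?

R is not reflexive: not a R a.
R is symmetric: every R-edge is matched by its reverse.
R is not euclidean: b R a and b R c but not a R c.
R is serial: every world has an R-successor.
(A) axiom T: valid iff R is reflexive. R is not reflexive — not valid.
(B) □ψ → ◇ψ is axiom D; it is valid on a frame exactly when R is serial. R is serial, so valid.
(C) ◇ψ → □◇ψ is axiom 5; it is valid on a frame exactly when R is euclidean. R is not euclidean, so not valid.
(D) ◇□ψ → ψ is the dual of axiom B; it is valid on a frame exactly when R is symmetric. R is symmetric, so valid.

B, D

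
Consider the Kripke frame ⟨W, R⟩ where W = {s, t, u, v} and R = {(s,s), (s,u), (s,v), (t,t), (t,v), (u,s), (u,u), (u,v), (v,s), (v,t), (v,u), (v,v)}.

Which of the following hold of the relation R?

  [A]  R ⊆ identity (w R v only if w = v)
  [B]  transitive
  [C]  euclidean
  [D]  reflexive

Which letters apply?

(A) not ⊆ identity: s R u with s ≠ u.
(B) not transitive: s R v and v R t but not s R t.
(C) not euclidean: v R s and v R t but not s R t.
(D) reflexive: each world relates to itself.

D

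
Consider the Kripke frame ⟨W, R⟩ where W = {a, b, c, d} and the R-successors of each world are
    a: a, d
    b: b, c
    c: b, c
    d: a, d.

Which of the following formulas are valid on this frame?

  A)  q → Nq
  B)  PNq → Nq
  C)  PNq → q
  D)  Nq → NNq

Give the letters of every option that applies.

R is symmetric: every R-edge is matched by its reverse.
R is transitive: R is closed under composition.
R is euclidean: any two R-successors of the same world are R-related.
R is not a subset of the identity: a R d with a ≠ d.
(A) q → Nq is valid only on frames where every R-edge is a self-loop. Here R ⊄ identity — not valid.
(B) PNq → Nq is the dual of axiom 5; it is valid on a frame exactly when R is euclidean. R is euclidean, so valid.
(C) the dual of axiom B: valid iff R is symmetric. R is symmetric — valid.
(D) Nq → NNq (axiom 4) characterises the transitive frames. R is transitive — valid.

B, C, D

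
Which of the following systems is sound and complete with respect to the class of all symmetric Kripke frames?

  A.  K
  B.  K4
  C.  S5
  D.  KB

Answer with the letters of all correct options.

(A) K is determined by the class of arbitrary frames.
(B) K4 is determined by the class of transitive frames.
(C) S5 is determined by the class of reflexive, symmetric, and transitive frames.
(D) KB is determined by exactly this class.

D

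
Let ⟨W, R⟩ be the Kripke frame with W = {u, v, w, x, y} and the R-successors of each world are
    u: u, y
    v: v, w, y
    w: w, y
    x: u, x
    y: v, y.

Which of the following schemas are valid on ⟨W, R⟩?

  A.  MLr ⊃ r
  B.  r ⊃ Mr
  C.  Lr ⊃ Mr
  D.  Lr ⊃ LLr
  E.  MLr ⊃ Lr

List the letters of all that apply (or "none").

B, C

R is reflexive: each world relates to itself.
R is not symmetric: u R y but not y R u.
R is not transitive: u R y and y R v but not u R v.
R is not euclidean: u R y and u R u but not y R u.
R is serial: every world has an R-successor.
(A) MLr ⊃ r is the dual of axiom B; it is valid on a frame exactly when R is symmetric. R is not symmetric, so not valid.
(B) r ⊃ Mr is the dual of axiom T, which corresponds to reflexivity. R is reflexive — valid.
(C) axiom D: valid iff R is serial. R is serial — valid.
(D) Lr ⊃ LLr is axiom 4; it is valid on a frame exactly when R is transitive. R is not transitive, so not valid.
(E) MLr ⊃ Lr is the dual of axiom 5; it is valid on a frame exactly when R is euclidean. R is not euclidean, so not valid.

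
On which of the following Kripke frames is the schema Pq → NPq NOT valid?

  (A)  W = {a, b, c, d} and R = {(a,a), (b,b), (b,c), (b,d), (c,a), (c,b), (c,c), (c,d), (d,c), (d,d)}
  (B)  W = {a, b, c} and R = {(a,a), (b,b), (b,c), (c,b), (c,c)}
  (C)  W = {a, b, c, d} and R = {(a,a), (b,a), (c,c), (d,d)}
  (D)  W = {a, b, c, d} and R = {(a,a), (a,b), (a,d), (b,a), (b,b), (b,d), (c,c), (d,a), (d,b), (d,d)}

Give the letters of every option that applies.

A

The schema Pq → NPq is axiom 5; it is valid on a frame iff R is euclidean.
(A) R is not euclidean (b R d and b R b but not d R b), so the schema fails here.
(B) R is euclidean (any two R-successors of the same world are R-related), so the schema is valid here.
(C) R is euclidean (any two R-successors of the same world are R-related), so the schema is valid here.
(D) R is euclidean (any two R-successors of the same world are R-related), so the schema is valid here.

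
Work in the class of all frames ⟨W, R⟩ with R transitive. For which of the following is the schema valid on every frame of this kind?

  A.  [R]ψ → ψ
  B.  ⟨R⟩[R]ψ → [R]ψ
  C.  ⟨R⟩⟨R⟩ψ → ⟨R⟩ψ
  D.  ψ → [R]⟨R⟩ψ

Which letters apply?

(A) [R]ψ → ψ is axiom T, which corresponds to reflexivity. Such an R need not be reflexive — not valid.
(B) ⟨R⟩[R]ψ → [R]ψ (the dual of axiom 5) characterises the euclidean frames. Such an R need not be euclidean — not valid.
(C) the dual of axiom 4: valid iff R is transitive. Every such R is transitive — valid.
(D) ψ → [R]⟨R⟩ψ is axiom B; it is valid on a frame exactly when R is symmetric. Such an R need not be symmetric, so not valid.

C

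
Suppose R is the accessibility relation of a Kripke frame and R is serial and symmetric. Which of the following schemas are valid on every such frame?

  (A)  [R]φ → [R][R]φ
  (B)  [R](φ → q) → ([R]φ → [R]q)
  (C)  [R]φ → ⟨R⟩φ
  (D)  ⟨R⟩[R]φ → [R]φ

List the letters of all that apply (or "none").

B, C

(A) [R]φ → [R][R]φ is axiom 4, which corresponds to transitivity. Such an R need not be transitive — not valid.
(B) this is just K, valid on every normal frame.
(C) axiom D: valid iff R is serial. Every such R is serial — valid.
(D) ⟨R⟩[R]φ → [R]φ is the dual of axiom 5; it is valid on a frame exactly when R is euclidean. Such an R need not be euclidean, so not valid.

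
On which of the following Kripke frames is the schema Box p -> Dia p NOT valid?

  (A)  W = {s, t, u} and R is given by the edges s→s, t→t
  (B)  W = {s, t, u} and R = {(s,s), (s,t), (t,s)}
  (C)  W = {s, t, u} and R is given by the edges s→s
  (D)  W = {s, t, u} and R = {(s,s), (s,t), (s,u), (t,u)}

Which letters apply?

A, B, C, D

The schema Box p -> Dia p is axiom D; it is valid on a frame iff R is serial.
(A) R is not serial (u has no R-successor), so the schema fails here.
(B) R is not serial (u has no R-successor), so the schema fails here.
(C) R is not serial (t has no R-successor), so the schema fails here.
(D) R is not serial (u has no R-successor), so the schema fails here.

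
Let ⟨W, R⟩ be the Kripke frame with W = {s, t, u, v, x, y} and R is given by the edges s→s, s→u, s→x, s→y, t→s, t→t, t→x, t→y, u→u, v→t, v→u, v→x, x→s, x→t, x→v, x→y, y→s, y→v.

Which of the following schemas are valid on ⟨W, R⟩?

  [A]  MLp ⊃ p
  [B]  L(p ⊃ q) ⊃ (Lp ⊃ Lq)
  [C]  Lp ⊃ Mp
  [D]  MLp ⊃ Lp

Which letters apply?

B, C

R is not symmetric: s R u but not u R s.
R is not euclidean: s R u and s R s but not u R s.
R is serial: every world has an R-successor.
(A) MLp ⊃ p is the dual of axiom B; it is valid on a frame exactly when R is symmetric. R is not symmetric, so not valid.
(B) L(p ⊃ q) ⊃ (Lp ⊃ Lq) is axiom K, valid on every Kripke frame — valid.
(C) axiom D: valid iff R is serial. R is serial — valid.
(D) MLp ⊃ Lp is the dual of axiom 5; it is valid on a frame exactly when R is euclidean. R is not euclidean, so not valid.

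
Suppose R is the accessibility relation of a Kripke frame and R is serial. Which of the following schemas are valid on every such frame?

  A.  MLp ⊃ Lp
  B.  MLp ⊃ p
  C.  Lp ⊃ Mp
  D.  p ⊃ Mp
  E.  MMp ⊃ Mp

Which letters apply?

C

(A) MLp ⊃ Lp is the dual of axiom 5, which corresponds to the euclidean property. Such an R need not be euclidean — not valid.
(B) the dual of axiom B: valid iff R is symmetric. Such an R need not be symmetric — not valid.
(C) axiom D: valid iff R is serial. Every such R is serial — valid.
(D) p ⊃ Mp is the dual of axiom T; it is valid on a frame exactly when R is reflexive. Such an R need not be reflexive, so not valid.
(E) the dual of axiom 4: valid iff R is transitive. Such an R need not be transitive — not valid.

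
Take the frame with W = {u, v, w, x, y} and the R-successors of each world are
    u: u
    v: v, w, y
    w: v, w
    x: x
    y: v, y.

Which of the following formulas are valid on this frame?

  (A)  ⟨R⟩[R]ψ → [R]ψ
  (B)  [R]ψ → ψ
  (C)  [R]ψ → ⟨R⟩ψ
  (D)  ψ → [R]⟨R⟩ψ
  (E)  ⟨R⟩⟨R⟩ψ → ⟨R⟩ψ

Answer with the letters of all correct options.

B, C, D

R is reflexive: each world relates to itself.
R is symmetric: every R-edge is matched by its reverse.
R is not transitive: w R v and v R y but not w R y.
R is not euclidean: v R w and v R y but not w R y.
R is serial: every world has an R-successor.
(A) ⟨R⟩[R]ψ → [R]ψ (the dual of axiom 5) characterises the euclidean frames. R is not euclidean — not valid.
(B) [R]ψ → ψ is axiom T; it is valid on a frame exactly when R is reflexive. R is reflexive, so valid.
(C) [R]ψ → ⟨R⟩ψ is axiom D; it is valid on a frame exactly when R is serial. R is serial, so valid.
(D) ψ → [R]⟨R⟩ψ is axiom B; it is valid on a frame exactly when R is symmetric. R is symmetric, so valid.
(E) the dual of axiom 4: valid iff R is transitive. R is not transitive — not valid.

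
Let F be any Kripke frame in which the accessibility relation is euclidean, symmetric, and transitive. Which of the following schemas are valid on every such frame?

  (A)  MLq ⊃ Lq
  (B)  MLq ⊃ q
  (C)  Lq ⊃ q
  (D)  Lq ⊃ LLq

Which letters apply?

(A) MLq ⊃ Lq is the dual of axiom 5; it is valid on a frame exactly when R is euclidean. Every such R is euclidean, so valid.
(B) MLq ⊃ q is the dual of axiom B, which corresponds to symmetry. Every such R is symmetric — valid.
(C) Lq ⊃ q (axiom T) characterises the reflexive frames. Such an R need not be reflexive — not valid.
(D) Lq ⊃ LLq is axiom 4; it is valid on a frame exactly when R is transitive. Every such R is transitive, so valid.

A, B, D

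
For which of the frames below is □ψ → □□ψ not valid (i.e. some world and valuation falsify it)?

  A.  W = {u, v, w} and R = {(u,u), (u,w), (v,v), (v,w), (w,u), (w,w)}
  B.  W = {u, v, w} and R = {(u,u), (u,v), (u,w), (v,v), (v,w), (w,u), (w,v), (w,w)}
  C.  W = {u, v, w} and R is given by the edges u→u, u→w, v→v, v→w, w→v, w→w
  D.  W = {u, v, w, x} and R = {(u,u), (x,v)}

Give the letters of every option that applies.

The schema □ψ → □□ψ is axiom 4; it is valid on a frame iff R is transitive.
(A) R is not transitive (v R w and w R u but not v R u), so the schema fails here.
(B) R is not transitive (v R w and w R u but not v R u), so the schema fails here.
(C) R is not transitive (u R w and w R v but not u R v), so the schema fails here.
(D) R is transitive (R is closed under composition), so the schema is valid here.

A, B, C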